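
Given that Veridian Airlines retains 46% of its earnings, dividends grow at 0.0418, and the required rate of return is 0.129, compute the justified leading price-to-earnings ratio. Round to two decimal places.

6.19

Payout ratio b = 1 − 0.46 = 0.54.
Justified leading P/E = b/(r−g) = 0.54/(0.129−0.0418) = 6.1927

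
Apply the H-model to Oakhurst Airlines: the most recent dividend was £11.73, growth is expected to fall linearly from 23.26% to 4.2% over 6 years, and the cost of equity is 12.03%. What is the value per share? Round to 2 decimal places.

£241.76

H-model: P₀ = D₀[(1+g_L) + H(g_S−g_L)]/(r−g_L), with H = 6/2 = 3.
P₀ = 11.73 × [(1+0.042) + 3×(0.2326−0.042)] / (0.1203−0.042)
   = 11.73 × 1.6138 / 0.0783 = 241.7608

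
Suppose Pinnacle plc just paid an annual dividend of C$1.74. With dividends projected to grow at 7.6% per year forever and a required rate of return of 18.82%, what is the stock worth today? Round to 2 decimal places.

Gordon growth model: P₀ = D₁/(r − g). D₁ = 1.74 × (1 + 0.076) = 1.8722.
P₀ = 1.8722 / (0.1882 − 0.076) = 1.8722 / 0.1122 = 16.6866

C$16.69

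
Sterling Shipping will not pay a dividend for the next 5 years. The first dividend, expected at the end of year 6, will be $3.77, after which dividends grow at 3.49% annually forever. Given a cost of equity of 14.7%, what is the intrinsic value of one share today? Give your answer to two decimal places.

Deferred-dividend DDM. At t=5 the remaining stream is a growing perpetuity with first payment D_6 = 3.77.
V_5 = D_6/(r−g) = 3.77/(0.147−0.0349) = 33.6307
P₀ = V_5/(1+r)^5 = 33.6307/(1+0.147)^5 = 16.9402

$16.94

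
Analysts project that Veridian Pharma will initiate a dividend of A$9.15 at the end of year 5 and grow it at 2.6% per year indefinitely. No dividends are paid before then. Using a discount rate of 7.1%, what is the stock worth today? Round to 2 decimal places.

Deferred-dividend DDM. At t=4 the remaining stream is a growing perpetuity with first payment D_5 = 9.15.
V_4 = D_5/(r−g) = 9.15/(0.071−0.026) = 203.3333
P₀ = V_4/(1+r)^4 = 203.3333/(1+0.071)^4 = 154.5435

A$154.54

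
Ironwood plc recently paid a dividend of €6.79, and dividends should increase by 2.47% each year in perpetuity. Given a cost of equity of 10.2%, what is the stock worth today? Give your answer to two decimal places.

€90.01

Gordon growth model: P₀ = D₁/(r − g). D₁ = 6.79 × (1 + 0.0247) = 6.9577.
P₀ = 6.9577 / (0.102 − 0.0247) = 6.9577 / 0.0773 = 90.0092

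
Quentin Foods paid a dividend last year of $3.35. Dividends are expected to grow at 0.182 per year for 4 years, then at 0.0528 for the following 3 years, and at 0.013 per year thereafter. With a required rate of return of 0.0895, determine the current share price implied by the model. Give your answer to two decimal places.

$84.95

Three-stage DDM. Project D₁…D_7; terminal Gordon value at t=7 with g = 0.013; discount at r = 0.0895.
D_1 = 3.9597
D_2 = 4.6804
D_3 = 5.5322
D_4 = 6.5391
D_5 = 6.8843
D_6 = 7.2478
D_7 = 7.6305
TV_7 = 7.7297/(0.0895−0.013) = 101.0416
P₀ = Σ Dₜ/(1+r)ᵗ + TV_7/(1+r)^7 = 84.9529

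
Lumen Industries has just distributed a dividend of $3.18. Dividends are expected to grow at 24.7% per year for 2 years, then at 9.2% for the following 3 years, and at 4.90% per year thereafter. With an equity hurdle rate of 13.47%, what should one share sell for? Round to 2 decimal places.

$59.91

Three-stage DDM. Project D₁…D_5; terminal Gordon value at t=5 with g = 0.049; discount at r = 0.1347.
D_1 = 3.9655
D_2 = 4.9449
D_3 = 5.3999
D_4 = 5.8966
D_5 = 6.4391
TV_5 = 6.7547/(0.1347−0.049) = 78.8175
P₀ = Σ Dₜ/(1+r)ᵗ + TV_5/(1+r)^5 = 59.9118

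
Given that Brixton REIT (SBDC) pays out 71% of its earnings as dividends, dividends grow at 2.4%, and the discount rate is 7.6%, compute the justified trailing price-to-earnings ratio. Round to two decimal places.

Justified trailing P/E = b(1+g)/(r−g) = 0.71×(1+0.024)/(0.076−0.024) = 13.9815

13.98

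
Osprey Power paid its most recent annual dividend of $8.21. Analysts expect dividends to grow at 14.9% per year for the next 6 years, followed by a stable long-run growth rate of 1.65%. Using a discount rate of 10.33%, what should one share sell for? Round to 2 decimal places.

$179.57

Two-stage DDM. Project D₁…D_6 at 0.149, terminal growth 0.0165, discount at r = 0.1033.
D_1 = 9.4333
D_2 = 10.8389
D_3 = 12.4538
D_4 = 14.3095
D_5 = 16.4416
D_6 = 18.8914
Terminal value at t=6: TV = D_7/(r−g) = 19.2031/(0.1033−0.0165) = 221.2335
P₀ = 9.4333/(1+0.1033)^1 + 10.8389/(1+0.1033)^2 + 12.4538/(1+0.1033)^3 + 14.3095/(1+0.1033)^4 + 16.4416/(1+0.1033)^5 + 18.8914/(1+0.1033)^6 + 221.2335/(1+0.1033)^6 = 179.5715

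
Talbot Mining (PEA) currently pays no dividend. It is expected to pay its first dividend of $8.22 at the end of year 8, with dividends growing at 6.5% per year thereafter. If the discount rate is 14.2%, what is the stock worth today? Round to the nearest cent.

Deferred-dividend DDM. At t=7 the remaining stream is a growing perpetuity with first payment D_8 = 8.22.
V_7 = D_8/(r−g) = 8.22/(0.142−0.065) = 106.7532
P₀ = V_7/(1+r)^7 = 106.7532/(1+0.142)^7 = 42.1423

$42.14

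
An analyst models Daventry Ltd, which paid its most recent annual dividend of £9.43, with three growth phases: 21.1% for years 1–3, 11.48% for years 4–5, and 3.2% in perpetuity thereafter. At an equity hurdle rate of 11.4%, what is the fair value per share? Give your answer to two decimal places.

Three-stage DDM. Project D₁…D_5; terminal Gordon value at t=5 with g = 0.032; discount at r = 0.114.
D_1 = 11.4197
D_2 = 13.8293
D_3 = 16.7473
D_4 = 18.6699
D_5 = 20.8132
TV_5 = 21.4792/(0.114−0.032) = 261.9412
P₀ = Σ Dₜ/(1+r)ᵗ + TV_5/(1+r)^5 = 210.4415

£210.44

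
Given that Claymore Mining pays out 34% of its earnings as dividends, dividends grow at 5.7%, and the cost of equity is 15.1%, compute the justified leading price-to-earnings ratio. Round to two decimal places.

3.62

Justified leading P/E = b/(r−g) = 0.34/(0.151−0.057) = 3.6170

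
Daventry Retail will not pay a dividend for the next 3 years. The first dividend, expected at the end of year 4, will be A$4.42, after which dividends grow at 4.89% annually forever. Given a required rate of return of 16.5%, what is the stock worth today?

A$24.08

Deferred-dividend DDM. At t=3 the remaining stream is a growing perpetuity with first payment D_4 = 4.42.
V_3 = D_4/(r−g) = 4.42/(0.165−0.0489) = 38.0706
P₀ = V_3/(1+r)^3 = 38.0706/(1+0.165)^3 = 24.0775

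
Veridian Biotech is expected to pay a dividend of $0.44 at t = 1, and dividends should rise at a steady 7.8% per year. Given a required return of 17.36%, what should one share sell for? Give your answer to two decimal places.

$4.60

Gordon growth model: P₀ = D₁/(r − g), with D₁ = 0.44 given directly.
P₀ = 0.4400 / (0.1736 − 0.078) = 0.4400 / 0.0956 = 4.6025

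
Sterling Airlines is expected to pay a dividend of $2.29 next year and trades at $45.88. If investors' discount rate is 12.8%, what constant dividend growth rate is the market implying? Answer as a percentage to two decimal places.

7.81%

From P₀ = D₁/(r − g), the implied growth is g = r − D₁/P₀.
g = 0.128 − 2.29/45.88 = 0.128 − 0.04991 = 0.07809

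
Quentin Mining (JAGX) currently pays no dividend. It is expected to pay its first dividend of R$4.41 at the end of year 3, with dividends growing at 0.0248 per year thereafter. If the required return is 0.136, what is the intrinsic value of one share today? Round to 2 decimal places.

R$30.73

Deferred-dividend DDM. At t=2 the remaining stream is a growing perpetuity with first payment D_3 = 4.41.
V_2 = D_3/(r−g) = 4.41/(0.136−0.0248) = 39.6583
P₀ = V_2/(1+r)^2 = 39.6583/(1+0.136)^2 = 30.7310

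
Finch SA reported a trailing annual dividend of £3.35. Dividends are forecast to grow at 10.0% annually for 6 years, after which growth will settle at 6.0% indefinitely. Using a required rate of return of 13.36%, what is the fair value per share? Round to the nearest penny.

£58.39

Two-stage DDM. Project D₁…D_6 at 0.1, terminal growth 0.06, discount at r = 0.1336.
D_1 = 3.6850
D_2 = 4.0535
D_3 = 4.4589
D_4 = 4.9047
D_5 = 5.3952
D_6 = 5.9347
Terminal value at t=6: TV = D_7/(r−g) = 6.2908/(0.1336−0.06) = 85.4730
P₀ = 3.6850/(1+0.1336)^1 + 4.0535/(1+0.1336)^2 + 4.4589/(1+0.1336)^3 + 4.9047/(1+0.1336)^4 + 5.3952/(1+0.1336)^5 + 5.9347/(1+0.1336)^6 + 85.4730/(1+0.1336)^6 = 58.3930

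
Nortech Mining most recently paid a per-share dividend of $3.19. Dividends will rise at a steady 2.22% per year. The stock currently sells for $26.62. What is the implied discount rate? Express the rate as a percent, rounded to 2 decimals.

14.47%

Rearranging the constant-growth DDM: r = D₁/P₀ + g.
D₁ = 3.19 × (1 + 0.0222) = 3.2608.
r = 3.2608 / 26.62 + 0.0222 = 0.12250 + 0.0222 = 0.14470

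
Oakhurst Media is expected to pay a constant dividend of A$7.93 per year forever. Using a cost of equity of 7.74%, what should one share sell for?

Zero-growth DDM (perpetuity): P₀ = D/r = 7.93 / 0.0774 = 102.4548

A$102.45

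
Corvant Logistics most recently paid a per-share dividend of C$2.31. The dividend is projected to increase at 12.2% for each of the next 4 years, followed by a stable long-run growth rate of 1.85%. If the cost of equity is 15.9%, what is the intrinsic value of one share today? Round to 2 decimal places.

C$23.23

Two-stage DDM. Project D₁…D_4 at 0.122, terminal growth 0.0185, discount at r = 0.159.
D_1 = 2.5918
D_2 = 2.9080
D_3 = 3.2628
D_4 = 3.6609
Terminal value at t=4: TV = D_5/(r−g) = 3.7286/(0.159−0.0185) = 26.5380
P₀ = 2.5918/(1+0.159)^1 + 2.9080/(1+0.159)^2 + 3.2628/(1+0.159)^3 + 3.6609/(1+0.159)^4 + 26.5380/(1+0.159)^4 = 23.2331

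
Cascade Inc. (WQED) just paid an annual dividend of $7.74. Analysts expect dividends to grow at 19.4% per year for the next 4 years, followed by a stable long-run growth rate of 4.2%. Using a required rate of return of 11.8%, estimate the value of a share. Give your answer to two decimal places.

$174.64

Two-stage DDM. Project D₁…D_4 at 0.194, terminal growth 0.042, discount at r = 0.118.
D_1 = 9.2416
D_2 = 11.0344
D_3 = 13.1751
D_4 = 15.7311
Terminal value at t=4: TV = D_5/(r−g) = 16.3918/(0.118−0.042) = 215.6813
P₀ = 9.2416/(1+0.118)^1 + 11.0344/(1+0.118)^2 + 13.1751/(1+0.118)^3 + 15.7311/(1+0.118)^4 + 215.6813/(1+0.118)^4 = 174.6443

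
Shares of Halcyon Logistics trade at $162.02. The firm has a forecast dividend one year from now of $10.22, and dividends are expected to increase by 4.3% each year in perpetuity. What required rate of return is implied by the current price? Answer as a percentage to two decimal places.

Rearranging the constant-growth DDM: r = D₁/P₀ + g.
r = 10.2200 / 162.02 + 0.043 = 0.06308 + 0.043 = 0.10608

10.61%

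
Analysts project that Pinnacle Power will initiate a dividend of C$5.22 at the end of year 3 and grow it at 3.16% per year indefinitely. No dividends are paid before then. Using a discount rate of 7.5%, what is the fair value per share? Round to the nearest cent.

Deferred-dividend DDM. At t=2 the remaining stream is a growing perpetuity with first payment D_3 = 5.22.
V_2 = D_3/(r−g) = 5.22/(0.075−0.0316) = 120.2765
P₀ = V_2/(1+r)^2 = 120.2765/(1+0.075)^2 = 104.0792

C$104.08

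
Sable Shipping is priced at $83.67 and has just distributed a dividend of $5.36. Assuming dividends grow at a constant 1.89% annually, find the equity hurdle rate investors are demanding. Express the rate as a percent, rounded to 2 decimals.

Rearranging the constant-growth DDM: r = D₁/P₀ + g.
D₁ = 5.36 × (1 + 0.0189) = 5.4613.
r = 5.4613 / 83.67 + 0.0189 = 0.06527 + 0.0189 = 0.08417

8.42%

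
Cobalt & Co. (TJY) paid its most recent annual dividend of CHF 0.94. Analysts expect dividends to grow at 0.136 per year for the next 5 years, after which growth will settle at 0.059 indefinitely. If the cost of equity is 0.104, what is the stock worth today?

CHF 30.64

Two-stage DDM. Project D₁…D_5 at 0.136, terminal growth 0.059, discount at r = 0.104.
D_1 = 1.0678
D_2 = 1.2131
D_3 = 1.3780
D_4 = 1.5655
D_5 = 1.7784
Terminal value at t=5: TV = D_6/(r−g) = 1.8833/(0.104−0.059) = 41.8507
P₀ = 1.0678/(1+0.104)^1 + 1.2131/(1+0.104)^2 + 1.3780/(1+0.104)^3 + 1.5655/(1+0.104)^4 + 1.7784/(1+0.104)^5 + 41.8507/(1+0.104)^5 = 30.6435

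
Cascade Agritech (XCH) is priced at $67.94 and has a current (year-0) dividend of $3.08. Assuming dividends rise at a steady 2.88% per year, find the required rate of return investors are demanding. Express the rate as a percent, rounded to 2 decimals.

7.54%

Rearranging the constant-growth DDM: r = D₁/P₀ + g.
D₁ = 3.08 × (1 + 0.0288) = 3.1687.
r = 3.1687 / 67.94 + 0.0288 = 0.04664 + 0.0288 = 0.07544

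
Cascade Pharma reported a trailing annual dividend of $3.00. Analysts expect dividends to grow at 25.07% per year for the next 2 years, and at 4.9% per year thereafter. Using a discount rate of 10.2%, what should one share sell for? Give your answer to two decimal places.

Two-stage DDM. Project D₁…D_2 at 0.2507, terminal growth 0.049, discount at r = 0.102.
D_1 = 3.7521
D_2 = 4.6928
Terminal value at t=2: TV = D_3/(r−g) = 4.9227/(0.102−0.049) = 92.8811
P₀ = 3.7521/(1+0.102)^1 + 4.6928/(1+0.102)^2 + 92.8811/(1+0.102)^2 = 83.7519

$83.75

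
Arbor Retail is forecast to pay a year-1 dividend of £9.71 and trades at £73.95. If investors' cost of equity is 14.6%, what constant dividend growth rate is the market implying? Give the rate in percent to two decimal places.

1.47%

From P₀ = D₁/(r − g), the implied growth is g = r − D₁/P₀.
g = 0.146 − 9.71/73.95 = 0.146 − 0.13130 = 0.01470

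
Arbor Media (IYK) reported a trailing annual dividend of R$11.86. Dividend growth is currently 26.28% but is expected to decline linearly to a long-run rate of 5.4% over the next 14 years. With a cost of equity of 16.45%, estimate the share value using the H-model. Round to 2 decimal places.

R$270.00

H-model: P₀ = D₀[(1+g_L) + H(g_S−g_L)]/(r−g_L), with H = 14/2 = 7.
P₀ = 11.86 × [(1+0.054) + 7×(0.2628−0.054)] / (0.1645−0.054)
   = 11.86 × 2.5156 / 0.1105 = 270.0001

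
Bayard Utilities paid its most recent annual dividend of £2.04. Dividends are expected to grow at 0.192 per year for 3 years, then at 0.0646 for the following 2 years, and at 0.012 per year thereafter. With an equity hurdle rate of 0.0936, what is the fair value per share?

Three-stage DDM. Project D₁…D_5; terminal Gordon value at t=5 with g = 0.012; discount at r = 0.0936.
D_1 = 2.4317
D_2 = 2.8986
D_3 = 3.4551
D_4 = 3.6783
D_5 = 3.9159
TV_5 = 3.9629/(0.0936−0.012) = 48.5649
P₀ = Σ Dₜ/(1+r)ᵗ + TV_5/(1+r)^5 = 43.4117

£43.41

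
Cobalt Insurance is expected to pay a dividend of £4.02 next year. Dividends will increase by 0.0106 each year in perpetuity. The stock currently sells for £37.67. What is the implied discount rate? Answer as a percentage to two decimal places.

Rearranging the constant-growth DDM: r = D₁/P₀ + g.
r = 4.0200 / 37.67 + 0.0106 = 0.10672 + 0.0106 = 0.11732

11.73%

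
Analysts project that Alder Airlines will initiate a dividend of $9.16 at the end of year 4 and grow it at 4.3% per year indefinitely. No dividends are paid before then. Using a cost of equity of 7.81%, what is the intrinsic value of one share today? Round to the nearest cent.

Deferred-dividend DDM. At t=3 the remaining stream is a growing perpetuity with first payment D_4 = 9.16.
V_3 = D_4/(r−g) = 9.16/(0.0781−0.043) = 260.9687
P₀ = V_3/(1+r)^3 = 260.9687/(1+0.0781)^3 = 208.2626

$208.26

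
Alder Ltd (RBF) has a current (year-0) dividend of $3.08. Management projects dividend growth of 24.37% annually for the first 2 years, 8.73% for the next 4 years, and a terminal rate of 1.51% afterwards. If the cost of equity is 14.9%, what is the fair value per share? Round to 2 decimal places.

$41.48

Three-stage DDM. Project D₁…D_6; terminal Gordon value at t=6 with g = 0.0151; discount at r = 0.149.
D_1 = 3.8306
D_2 = 4.7641
D_3 = 5.1800
D_4 = 5.6322
D_5 = 6.1239
D_6 = 6.6585
TV_6 = 6.7591/(0.149−0.0151) = 50.4787
P₀ = Σ Dₜ/(1+r)ᵗ + TV_6/(1+r)^6 = 41.4780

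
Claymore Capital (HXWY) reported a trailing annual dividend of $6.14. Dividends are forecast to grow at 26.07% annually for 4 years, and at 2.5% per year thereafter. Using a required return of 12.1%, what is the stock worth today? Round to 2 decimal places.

$138.09

Two-stage DDM. Project D₁…D_4 at 0.2607, terminal growth 0.025, discount at r = 0.121.
D_1 = 7.7407
D_2 = 9.7587
D_3 = 12.3028
D_4 = 15.5101
Terminal value at t=4: TV = D_5/(r−g) = 15.8979/(0.121−0.025) = 165.6029
P₀ = 7.7407/(1+0.121)^1 + 9.7587/(1+0.121)^2 + 12.3028/(1+0.121)^3 + 15.5101/(1+0.121)^4 + 165.6029/(1+0.121)^4 = 138.0948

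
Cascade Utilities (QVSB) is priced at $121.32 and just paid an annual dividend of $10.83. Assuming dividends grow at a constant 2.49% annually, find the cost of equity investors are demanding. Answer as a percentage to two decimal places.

Rearranging the constant-growth DDM: r = D₁/P₀ + g.
D₁ = 10.83 × (1 + 0.0249) = 11.0997.
r = 11.0997 / 121.32 + 0.0249 = 0.09149 + 0.0249 = 0.11639

11.64%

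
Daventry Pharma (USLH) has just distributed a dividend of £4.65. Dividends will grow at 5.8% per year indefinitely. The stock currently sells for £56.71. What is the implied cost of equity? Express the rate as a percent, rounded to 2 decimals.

Rearranging the constant-growth DDM: r = D₁/P₀ + g.
D₁ = 4.65 × (1 + 0.058) = 4.9197.
r = 4.9197 / 56.71 + 0.058 = 0.08675 + 0.058 = 0.14475

14.48%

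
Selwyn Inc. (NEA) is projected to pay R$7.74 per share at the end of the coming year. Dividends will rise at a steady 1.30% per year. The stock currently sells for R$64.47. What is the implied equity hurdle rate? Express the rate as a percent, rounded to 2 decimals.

13.31%

Rearranging the constant-growth DDM: r = D₁/P₀ + g.
r = 7.7400 / 64.47 + 0.013 = 0.12006 + 0.013 = 0.13306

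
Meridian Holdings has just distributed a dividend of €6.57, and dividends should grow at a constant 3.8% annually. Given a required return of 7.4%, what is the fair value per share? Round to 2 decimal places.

€189.43

Gordon growth model: P₀ = D₁/(r − g). D₁ = 6.57 × (1 + 0.038) = 6.8197.
P₀ = 6.8197 / (0.074 − 0.038) = 6.8197 / 0.036 = 189.4350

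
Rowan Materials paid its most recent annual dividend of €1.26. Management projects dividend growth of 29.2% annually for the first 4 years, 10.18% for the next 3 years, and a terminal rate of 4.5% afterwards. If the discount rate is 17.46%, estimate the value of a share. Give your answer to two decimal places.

€23.58

Three-stage DDM. Project D₁…D_7; terminal Gordon value at t=7 with g = 0.045; discount at r = 0.1746.
D_1 = 1.6279
D_2 = 2.1033
D_3 = 2.7174
D_4 = 3.5109
D_5 = 3.8683
D_6 = 4.2621
D_7 = 4.6960
TV_7 = 4.9073/(0.1746−0.045) = 37.8652
P₀ = Σ Dₜ/(1+r)ᵗ + TV_7/(1+r)^7 = 23.5816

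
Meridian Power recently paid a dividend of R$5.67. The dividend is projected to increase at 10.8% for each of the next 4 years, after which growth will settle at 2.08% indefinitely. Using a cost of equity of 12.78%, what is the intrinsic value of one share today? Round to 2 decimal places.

Two-stage DDM. Project D₁…D_4 at 0.108, terminal growth 0.0208, discount at r = 0.1278.
D_1 = 6.2824
D_2 = 6.9609
D_3 = 7.7126
D_4 = 8.5456
Terminal value at t=4: TV = D_5/(r−g) = 8.7233/(0.1278−0.0208) = 81.5265
P₀ = 6.2824/(1+0.1278)^1 + 6.9609/(1+0.1278)^2 + 7.7126/(1+0.1278)^3 + 8.5456/(1+0.1278)^4 + 81.5265/(1+0.1278)^4 = 72.0949

R$72.09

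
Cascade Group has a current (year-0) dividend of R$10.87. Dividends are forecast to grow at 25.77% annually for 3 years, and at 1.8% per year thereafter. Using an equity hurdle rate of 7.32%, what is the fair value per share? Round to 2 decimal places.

Two-stage DDM. Project D₁…D_3 at 0.2577, terminal growth 0.018, discount at r = 0.0732.
D_1 = 13.6712
D_2 = 17.1943
D_3 = 21.6252
Terminal value at t=3: TV = D_4/(r−g) = 22.0145/(0.0732−0.018) = 398.8131
P₀ = 13.6712/(1+0.0732)^1 + 17.1943/(1+0.0732)^2 + 21.6252/(1+0.0732)^3 + 398.8131/(1+0.0732)^3 = 367.8095

R$367.81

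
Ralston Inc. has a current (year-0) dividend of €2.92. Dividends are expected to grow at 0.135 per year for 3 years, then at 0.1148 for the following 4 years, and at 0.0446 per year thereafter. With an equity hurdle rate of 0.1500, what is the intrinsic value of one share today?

Three-stage DDM. Project D₁…D_7; terminal Gordon value at t=7 with g = 0.0446; discount at r = 0.15.
D_1 = 3.3142
D_2 = 3.7616
D_3 = 4.2694
D_4 = 4.7596
D_5 = 5.3060
D_6 = 5.9151
D_7 = 6.5941
TV_7 = 6.8882/(0.15−0.0446) = 65.3533
P₀ = Σ Dₜ/(1+r)ᵗ + TV_7/(1+r)^7 = 43.4977

€43.50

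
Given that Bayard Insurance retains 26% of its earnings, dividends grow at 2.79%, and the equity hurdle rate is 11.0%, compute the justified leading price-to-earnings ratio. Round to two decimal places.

9.01

Payout ratio b = 1 − 0.26 = 0.74.
Justified leading P/E = b/(r−g) = 0.74/(0.11−0.0279) = 9.0134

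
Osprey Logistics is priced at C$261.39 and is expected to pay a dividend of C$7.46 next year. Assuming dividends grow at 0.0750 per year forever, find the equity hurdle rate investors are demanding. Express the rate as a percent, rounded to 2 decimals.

Rearranging the constant-growth DDM: r = D₁/P₀ + g.
r = 7.4600 / 261.39 + 0.075 = 0.02854 + 0.075 = 0.10354

10.35%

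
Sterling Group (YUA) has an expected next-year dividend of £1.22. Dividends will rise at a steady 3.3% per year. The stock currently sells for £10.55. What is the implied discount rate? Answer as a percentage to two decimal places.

Rearranging the constant-growth DDM: r = D₁/P₀ + g.
r = 1.2200 / 10.55 + 0.033 = 0.11564 + 0.033 = 0.14864

14.86%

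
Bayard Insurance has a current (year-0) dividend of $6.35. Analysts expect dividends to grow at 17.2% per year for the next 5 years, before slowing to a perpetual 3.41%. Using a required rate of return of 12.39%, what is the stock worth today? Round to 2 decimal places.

Two-stage DDM. Project D₁…D_5 at 0.172, terminal growth 0.0341, discount at r = 0.1239.
D_1 = 7.4422
D_2 = 8.7223
D_3 = 10.2225
D_4 = 11.9808
D_5 = 14.0414
Terminal value at t=5: TV = D_6/(r−g) = 14.5203/(0.1239−0.0341) = 161.6955
P₀ = 7.4422/(1+0.1239)^1 + 8.7223/(1+0.1239)^2 + 10.2225/(1+0.1239)^3 + 11.9808/(1+0.1239)^4 + 14.0414/(1+0.1239)^5 + 161.6955/(1+0.1239)^5 = 126.2362

$126.24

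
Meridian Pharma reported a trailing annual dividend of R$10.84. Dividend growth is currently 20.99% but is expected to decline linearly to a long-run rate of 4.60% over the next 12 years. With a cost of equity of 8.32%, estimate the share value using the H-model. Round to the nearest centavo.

H-model: P₀ = D₀[(1+g_L) + H(g_S−g_L)]/(r−g_L), with H = 12/2 = 6.
P₀ = 10.84 × [(1+0.046) + 6×(0.2099−0.046)] / (0.0832−0.046)
   = 10.84 × 2.0294 / 0.0372 = 591.3628

R$591.36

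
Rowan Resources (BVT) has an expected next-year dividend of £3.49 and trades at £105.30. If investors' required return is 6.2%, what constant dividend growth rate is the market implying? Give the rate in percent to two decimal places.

From P₀ = D₁/(r − g), the implied growth is g = r − D₁/P₀.
g = 0.062 − 3.49/105.30 = 0.062 − 0.03314 = 0.02886

2.89%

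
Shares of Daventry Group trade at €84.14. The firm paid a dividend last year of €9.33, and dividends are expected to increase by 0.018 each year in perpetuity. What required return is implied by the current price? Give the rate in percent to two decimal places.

13.09%

Rearranging the constant-growth DDM: r = D₁/P₀ + g.
D₁ = 9.33 × (1 + 0.018) = 9.4979.
r = 9.4979 / 84.14 + 0.018 = 0.11288 + 0.018 = 0.13088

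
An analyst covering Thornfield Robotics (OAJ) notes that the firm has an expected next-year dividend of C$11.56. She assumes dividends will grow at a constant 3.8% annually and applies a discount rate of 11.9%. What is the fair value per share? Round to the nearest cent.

C$142.72

Gordon growth model: P₀ = D₁/(r − g), with D₁ = 11.56 given directly.
P₀ = 11.5600 / (0.119 − 0.038) = 11.5600 / 0.081 = 142.7160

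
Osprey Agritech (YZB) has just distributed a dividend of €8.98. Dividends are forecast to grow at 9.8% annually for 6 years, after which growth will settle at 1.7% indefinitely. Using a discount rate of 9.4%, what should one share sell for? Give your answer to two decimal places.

Two-stage DDM. Project D₁…D_6 at 0.098, terminal growth 0.017, discount at r = 0.094.
D_1 = 9.8600
D_2 = 10.8263
D_3 = 11.8873
D_4 = 13.0523
D_5 = 14.3314
D_6 = 15.7359
Terminal value at t=6: TV = D_7/(r−g) = 16.0034/(0.094−0.017) = 207.8359
P₀ = 9.8600/(1+0.094)^1 + 10.8263/(1+0.094)^2 + 11.8873/(1+0.094)^3 + 13.0523/(1+0.094)^4 + 14.3314/(1+0.094)^5 + 15.7359/(1+0.094)^6 + 207.8359/(1+0.094)^6 = 175.8056

€175.81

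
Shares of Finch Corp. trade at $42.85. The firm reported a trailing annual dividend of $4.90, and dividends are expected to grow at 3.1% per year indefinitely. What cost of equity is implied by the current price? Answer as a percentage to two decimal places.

14.89%

Rearranging the constant-growth DDM: r = D₁/P₀ + g.
D₁ = 4.90 × (1 + 0.031) = 5.0519.
r = 5.0519 / 42.85 + 0.031 = 0.11790 + 0.031 = 0.14890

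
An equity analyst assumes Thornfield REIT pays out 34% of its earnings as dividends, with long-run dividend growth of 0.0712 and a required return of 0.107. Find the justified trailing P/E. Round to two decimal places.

Justified trailing P/E = b(1+g)/(r−g) = 0.34×(1+0.0712)/(0.107−0.0712) = 10.1734

10.17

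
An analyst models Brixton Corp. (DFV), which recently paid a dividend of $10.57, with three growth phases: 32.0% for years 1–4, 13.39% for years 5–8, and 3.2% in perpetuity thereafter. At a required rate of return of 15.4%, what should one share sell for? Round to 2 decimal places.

Three-stage DDM. Project D₁…D_8; terminal Gordon value at t=8 with g = 0.032; discount at r = 0.154.
D_1 = 13.9524
D_2 = 18.4172
D_3 = 24.3107
D_4 = 32.0901
D_5 = 36.3869
D_6 = 41.2591
D_7 = 46.7837
D_8 = 53.0481
TV_8 = 54.7456/(0.154−0.032) = 448.7346
P₀ = Σ Dₜ/(1+r)ᵗ + TV_8/(1+r)^8 = 271.7880

$271.79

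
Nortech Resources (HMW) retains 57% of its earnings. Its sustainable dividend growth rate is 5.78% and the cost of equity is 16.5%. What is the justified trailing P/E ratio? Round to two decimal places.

4.24

Payout ratio b = 1 − 0.57 = 0.43.
Justified trailing P/E = b(1+g)/(r−g) = 0.43×(1+0.0578)/(0.165−0.0578) = 4.2430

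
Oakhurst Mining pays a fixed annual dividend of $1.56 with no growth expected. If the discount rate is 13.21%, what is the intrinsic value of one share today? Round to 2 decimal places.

Zero-growth DDM (perpetuity): P₀ = D/r = 1.56 / 0.1321 = 11.8092

$11.81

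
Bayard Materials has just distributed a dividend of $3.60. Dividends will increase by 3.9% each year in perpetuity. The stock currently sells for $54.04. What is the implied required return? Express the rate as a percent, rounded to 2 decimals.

Rearranging the constant-growth DDM: r = D₁/P₀ + g.
D₁ = 3.60 × (1 + 0.039) = 3.7404.
r = 3.7404 / 54.04 + 0.039 = 0.06922 + 0.039 = 0.10822

10.82%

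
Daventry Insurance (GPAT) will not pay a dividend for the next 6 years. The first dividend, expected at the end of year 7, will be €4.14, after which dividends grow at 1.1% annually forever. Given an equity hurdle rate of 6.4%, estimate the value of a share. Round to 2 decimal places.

Deferred-dividend DDM. At t=6 the remaining stream is a growing perpetuity with first payment D_7 = 4.14.
V_6 = D_7/(r−g) = 4.14/(0.064−0.011) = 78.1132
P₀ = V_6/(1+r)^6 = 78.1132/(1+0.064)^6 = 53.8362

€53.84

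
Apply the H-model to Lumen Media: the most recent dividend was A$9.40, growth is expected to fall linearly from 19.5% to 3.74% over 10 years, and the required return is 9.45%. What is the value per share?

H-model: P₀ = D₀[(1+g_L) + H(g_S−g_L)]/(r−g_L), with H = 10/2 = 5.
P₀ = 9.40 × [(1+0.0374) + 5×(0.195−0.0374)] / (0.0945−0.0374)
   = 9.40 × 1.8254 / 0.0571 = 300.5037

A$300.50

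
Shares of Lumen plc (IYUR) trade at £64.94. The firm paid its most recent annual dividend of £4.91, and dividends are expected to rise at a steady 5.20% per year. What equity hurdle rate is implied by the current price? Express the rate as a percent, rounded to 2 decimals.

13.15%

Rearranging the constant-growth DDM: r = D₁/P₀ + g.
D₁ = 4.91 × (1 + 0.052) = 5.1653.
r = 5.1653 / 64.94 + 0.052 = 0.07954 + 0.052 = 0.13154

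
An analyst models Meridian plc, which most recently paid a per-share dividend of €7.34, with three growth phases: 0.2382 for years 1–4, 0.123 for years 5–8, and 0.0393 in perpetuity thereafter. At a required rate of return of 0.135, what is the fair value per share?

Three-stage DDM. Project D₁…D_8; terminal Gordon value at t=8 with g = 0.0393; discount at r = 0.135.
D_1 = 9.0884
D_2 = 11.2532
D_3 = 13.9338
D_4 = 17.2528
D_5 = 19.3749
D_6 = 21.7580
D_7 = 24.4342
D_8 = 27.4396
TV_8 = 28.5180/(0.135−0.0393) = 297.9938
P₀ = Σ Dₜ/(1+r)ᵗ + TV_8/(1+r)^8 = 185.3694

€185.37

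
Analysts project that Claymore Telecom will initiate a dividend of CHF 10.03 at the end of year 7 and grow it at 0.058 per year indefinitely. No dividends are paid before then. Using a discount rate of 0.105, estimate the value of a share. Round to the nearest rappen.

CHF 117.23

Deferred-dividend DDM. At t=6 the remaining stream is a growing perpetuity with first payment D_7 = 10.03.
V_6 = D_7/(r−g) = 10.03/(0.105−0.058) = 213.4043
P₀ = V_6/(1+r)^6 = 213.4043/(1+0.105)^6 = 117.2275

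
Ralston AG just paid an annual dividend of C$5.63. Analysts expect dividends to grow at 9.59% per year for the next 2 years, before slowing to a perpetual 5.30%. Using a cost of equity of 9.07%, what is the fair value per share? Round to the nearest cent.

Two-stage DDM. Project D₁…D_2 at 0.0959, terminal growth 0.053, discount at r = 0.0907.
D_1 = 6.1699
D_2 = 6.7616
Terminal value at t=2: TV = D_3/(r−g) = 7.1200/(0.0907−0.053) = 188.8588
P₀ = 6.1699/(1+0.0907)^1 + 6.7616/(1+0.0907)^2 + 188.8588/(1+0.0907)^2 = 170.0954

C$170.10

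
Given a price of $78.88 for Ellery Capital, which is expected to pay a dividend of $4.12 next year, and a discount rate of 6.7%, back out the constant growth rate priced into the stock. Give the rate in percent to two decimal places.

From P₀ = D₁/(r − g), the implied growth is g = r − D₁/P₀.
g = 0.067 − 4.12/78.88 = 0.067 − 0.05223 = 0.01477

1.48%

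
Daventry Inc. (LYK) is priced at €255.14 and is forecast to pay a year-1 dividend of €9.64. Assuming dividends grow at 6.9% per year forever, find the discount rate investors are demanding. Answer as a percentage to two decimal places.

Rearranging the constant-growth DDM: r = D₁/P₀ + g.
r = 9.6400 / 255.14 + 0.069 = 0.03778 + 0.069 = 0.10678

10.68%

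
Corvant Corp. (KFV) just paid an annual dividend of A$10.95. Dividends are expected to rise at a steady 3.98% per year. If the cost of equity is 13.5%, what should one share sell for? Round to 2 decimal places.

Gordon growth model: P₀ = D₁/(r − g). D₁ = 10.95 × (1 + 0.0398) = 11.3858.
P₀ = 11.3858 / (0.135 − 0.0398) = 11.3858 / 0.0952 = 119.5988

A$119.60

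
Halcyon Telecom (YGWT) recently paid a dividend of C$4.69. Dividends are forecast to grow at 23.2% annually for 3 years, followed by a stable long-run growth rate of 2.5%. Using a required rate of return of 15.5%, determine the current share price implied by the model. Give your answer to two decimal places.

C$60.91

Two-stage DDM. Project D₁…D_3 at 0.232, terminal growth 0.025, discount at r = 0.155.
D_1 = 5.7781
D_2 = 7.1186
D_3 = 8.7701
Terminal value at t=3: TV = D_4/(r−g) = 8.9894/(0.155−0.025) = 69.1489
P₀ = 5.7781/(1+0.155)^1 + 7.1186/(1+0.155)^2 + 8.7701/(1+0.155)^3 + 69.1489/(1+0.155)^3 = 60.9094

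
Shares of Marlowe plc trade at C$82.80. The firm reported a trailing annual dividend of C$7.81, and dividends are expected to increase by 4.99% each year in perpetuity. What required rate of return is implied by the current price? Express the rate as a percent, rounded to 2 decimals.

Rearranging the constant-growth DDM: r = D₁/P₀ + g.
D₁ = 7.81 × (1 + 0.0499) = 8.1997.
r = 8.1997 / 82.80 + 0.0499 = 0.09903 + 0.0499 = 0.14893

14.89%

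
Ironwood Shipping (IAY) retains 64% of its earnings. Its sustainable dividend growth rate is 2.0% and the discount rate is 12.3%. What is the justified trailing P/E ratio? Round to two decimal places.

Payout ratio b = 1 − 0.64 = 0.36.
Justified trailing P/E = b(1+g)/(r−g) = 0.36×(1+0.02)/(0.123−0.02) = 3.5650

3.57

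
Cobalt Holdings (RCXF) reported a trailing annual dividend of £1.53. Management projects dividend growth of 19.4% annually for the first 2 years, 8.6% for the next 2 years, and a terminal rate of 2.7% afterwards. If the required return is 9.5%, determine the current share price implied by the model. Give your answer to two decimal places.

£34.11

Three-stage DDM. Project D₁…D_4; terminal Gordon value at t=4 with g = 0.027; discount at r = 0.095.
D_1 = 1.8268
D_2 = 2.1812
D_3 = 2.3688
D_4 = 2.5725
TV_4 = 2.6420/(0.095−0.027) = 38.8527
P₀ = Σ Dₜ/(1+r)ᵗ + TV_4/(1+r)^4 = 34.1060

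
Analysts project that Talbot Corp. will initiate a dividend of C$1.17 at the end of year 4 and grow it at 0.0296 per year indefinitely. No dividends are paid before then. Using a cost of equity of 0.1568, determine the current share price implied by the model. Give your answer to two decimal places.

Deferred-dividend DDM. At t=3 the remaining stream is a growing perpetuity with first payment D_4 = 1.17.
V_3 = D_4/(r−g) = 1.17/(0.1568−0.0296) = 9.1981
P₀ = V_3/(1+r)^3 = 9.1981/(1+0.1568)^3 = 5.9419

C$5.94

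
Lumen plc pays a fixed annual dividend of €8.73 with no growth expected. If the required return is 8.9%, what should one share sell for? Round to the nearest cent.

Zero-growth DDM (perpetuity): P₀ = D/r = 8.73 / 0.089 = 98.0899

€98.09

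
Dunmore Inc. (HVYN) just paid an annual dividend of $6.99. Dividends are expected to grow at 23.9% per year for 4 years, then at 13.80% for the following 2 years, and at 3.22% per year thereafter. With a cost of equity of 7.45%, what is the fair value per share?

Three-stage DDM. Project D₁…D_6; terminal Gordon value at t=6 with g = 0.0322; discount at r = 0.0745.
D_1 = 8.6606
D_2 = 10.7305
D_3 = 13.2951
D_4 = 16.4726
D_5 = 18.7458
D_6 = 21.3328
TV_6 = 22.0197/(0.0745−0.0322) = 520.5595
P₀ = Σ Dₜ/(1+r)ᵗ + TV_6/(1+r)^6 = 405.6237

$405.62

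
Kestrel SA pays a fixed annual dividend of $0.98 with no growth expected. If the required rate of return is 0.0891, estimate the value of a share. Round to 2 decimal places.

$11.00

Zero-growth DDM (perpetuity): P₀ = D/r = 0.98 / 0.0891 = 10.9989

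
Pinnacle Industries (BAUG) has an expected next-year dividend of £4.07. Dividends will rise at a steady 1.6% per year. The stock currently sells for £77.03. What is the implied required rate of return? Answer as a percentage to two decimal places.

6.88%

Rearranging the constant-growth DDM: r = D₁/P₀ + g.
r = 4.0700 / 77.03 + 0.016 = 0.05284 + 0.016 = 0.06884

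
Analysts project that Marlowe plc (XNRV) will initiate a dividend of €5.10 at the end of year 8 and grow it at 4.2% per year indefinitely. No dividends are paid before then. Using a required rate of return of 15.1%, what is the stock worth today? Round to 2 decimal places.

Deferred-dividend DDM. At t=7 the remaining stream is a growing perpetuity with first payment D_8 = 5.10.
V_7 = D_8/(r−g) = 5.10/(0.151−0.042) = 46.7890
P₀ = V_7/(1+r)^7 = 46.7890/(1+0.151)^7 = 17.4830

€17.48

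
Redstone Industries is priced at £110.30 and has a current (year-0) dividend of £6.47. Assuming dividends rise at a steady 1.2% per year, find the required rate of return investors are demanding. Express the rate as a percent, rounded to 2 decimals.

Rearranging the constant-growth DDM: r = D₁/P₀ + g.
D₁ = 6.47 × (1 + 0.012) = 6.5476.
r = 6.5476 / 110.30 + 0.012 = 0.05936 + 0.012 = 0.07136

7.14%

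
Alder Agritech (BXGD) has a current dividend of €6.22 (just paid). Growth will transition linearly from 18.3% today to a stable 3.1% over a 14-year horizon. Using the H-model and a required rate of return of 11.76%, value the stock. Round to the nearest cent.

H-model: P₀ = D₀[(1+g_L) + H(g_S−g_L)]/(r−g_L), with H = 14/2 = 7.
P₀ = 6.22 × [(1+0.031) + 7×(0.183−0.031)] / (0.1176−0.031)
   = 6.22 × 2.0950 / 0.0866 = 150.4723

€150.47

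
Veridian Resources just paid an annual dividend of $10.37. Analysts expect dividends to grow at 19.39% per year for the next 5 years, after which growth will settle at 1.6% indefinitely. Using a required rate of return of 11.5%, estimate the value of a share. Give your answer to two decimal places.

$213.75

Two-stage DDM. Project D₁…D_5 at 0.1939, terminal growth 0.016, discount at r = 0.115.
D_1 = 12.3807
D_2 = 14.7814
D_3 = 17.6475
D_4 = 21.0693
D_5 = 25.1547
Terminal value at t=5: TV = D_6/(r−g) = 25.5571/(0.115−0.016) = 258.1529
P₀ = 12.3807/(1+0.115)^1 + 14.7814/(1+0.115)^2 + 17.6475/(1+0.115)^3 + 21.0693/(1+0.115)^4 + 25.1547/(1+0.115)^5 + 258.1529/(1+0.115)^5 = 213.7491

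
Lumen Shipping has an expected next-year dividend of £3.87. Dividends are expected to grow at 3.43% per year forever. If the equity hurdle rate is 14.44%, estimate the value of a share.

£35.15

Gordon growth model: P₀ = D₁/(r − g), with D₁ = 3.87 given directly.
P₀ = 3.8700 / (0.1444 − 0.0343) = 3.8700 / 0.1101 = 35.1499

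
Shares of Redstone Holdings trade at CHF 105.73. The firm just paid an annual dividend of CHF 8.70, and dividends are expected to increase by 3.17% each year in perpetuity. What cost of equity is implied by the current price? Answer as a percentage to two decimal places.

Rearranging the constant-growth DDM: r = D₁/P₀ + g.
D₁ = 8.70 × (1 + 0.0317) = 8.9758.
r = 8.9758 / 105.73 + 0.0317 = 0.08489 + 0.0317 = 0.11659

11.66%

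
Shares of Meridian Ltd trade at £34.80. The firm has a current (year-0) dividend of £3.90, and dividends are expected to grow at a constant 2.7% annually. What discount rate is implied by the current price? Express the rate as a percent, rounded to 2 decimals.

14.21%

Rearranging the constant-growth DDM: r = D₁/P₀ + g.
D₁ = 3.90 × (1 + 0.027) = 4.0053.
r = 4.0053 / 34.80 + 0.027 = 0.11509 + 0.027 = 0.14209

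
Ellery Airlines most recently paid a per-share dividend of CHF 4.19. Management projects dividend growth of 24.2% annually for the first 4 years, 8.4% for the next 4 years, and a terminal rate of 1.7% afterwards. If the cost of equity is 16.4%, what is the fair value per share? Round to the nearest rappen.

CHF 66.26

Three-stage DDM. Project D₁…D_8; terminal Gordon value at t=8 with g = 0.017; discount at r = 0.164.
D_1 = 5.2040
D_2 = 6.4633
D_3 = 8.0275
D_4 = 9.9701
D_5 = 10.8076
D_6 = 11.7154
D_7 = 12.6995
D_8 = 13.7663
TV_8 = 14.0003/(0.164−0.017) = 95.2404
P₀ = Σ Dₜ/(1+r)ᵗ + TV_8/(1+r)^8 = 66.2635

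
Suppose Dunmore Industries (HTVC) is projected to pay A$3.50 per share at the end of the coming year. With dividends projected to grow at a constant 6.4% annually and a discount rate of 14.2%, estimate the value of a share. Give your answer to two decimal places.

A$44.87

Gordon growth model: P₀ = D₁/(r − g), with D₁ = 3.50 given directly.
P₀ = 3.5000 / (0.142 − 0.064) = 3.5000 / 0.078 = 44.8718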